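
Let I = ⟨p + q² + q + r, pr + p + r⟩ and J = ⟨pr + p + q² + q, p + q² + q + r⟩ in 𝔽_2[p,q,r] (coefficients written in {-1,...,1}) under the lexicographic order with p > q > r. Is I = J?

Since reduced Gröbner bases are canonical representatives of ideals under a given ordering, it suffices to compute and compare them.
Buchberger on the first generating set:
f_1 = p + q² + q + r, LT = p.
f_2 = pr + p + r, LT = pr.

S(f_1,f_2): lcm = pr. S = p + q²r + qr + r² + r.
  leading term p: subtract (1)·f_1 from p + q²r + qr + r² + r → q²r + q² + qr + q + r²
  leading term q²r: no divisor's leading term divides it; move q²r to the remainder.
  leading term q²: no divisor's leading term divides it; move q² to the remainder.
  leading term qr: no divisor's leading term divides it; move qr to the remainder.
  leading term q: no divisor's leading term divides it; move q to the remainder.
  leading term r²: no divisor's leading term divides it; move r² to the remainder.
  remainder q²r + q² + qr + q + r² ≠ 0; add g_3 = q²r + q² + qr + q + r² to the basis.

The other S-polynomials (S(f_1,g_3), S(f_2,g_3)) all reduce to 0 modulo the current basis, so we have a Gröbner basis.
Inter-reduce: drop elements whose leading term is divisible by another's, tail-reduce, and make monic.
Reduced Gröbner basis: {p + q² + q + r, q²r + q² + qr + q + r²}.

Buchberger on the second generating set:
h_1 = pr + p + q² + q, LT = pr.
h_2 = p + q² + q + r, LT = p.

S(h_1,h_2): lcm = pr. S = p + q²r + q² + qr + q + r².
  leading term p: subtract (1)·h_2 from p + q²r + q² + qr + q + r² → q²r + qr + r² + r
  leading term q²r: no divisor's leading term divides it; move q²r to the remainder.
  leading term qr: no divisor's leading term divides it; move qr to the remainder.
  leading term r²: no divisor's leading term divides it; move r² to the remainder.
  leading term r: no divisor's leading term divides it; move r to the remainder.
  remainder q²r + qr + r² + r ≠ 0; add k_3 = q²r + qr + r² + r to the basis.

The other S-polynomials (S(h_1,k_3), S(h_2,k_3)) all reduce to 0 modulo the current basis, so we have a Gröbner basis.
Inter-reduce: drop elements whose leading term is divisible by another's, tail-reduce, and make monic.
Reduced Gröbner basis: {p + q² + q + r, q²r + qr + r² + r}.

Since the reduced bases disagree, the two ideals are not the same.

No, the ideals differ.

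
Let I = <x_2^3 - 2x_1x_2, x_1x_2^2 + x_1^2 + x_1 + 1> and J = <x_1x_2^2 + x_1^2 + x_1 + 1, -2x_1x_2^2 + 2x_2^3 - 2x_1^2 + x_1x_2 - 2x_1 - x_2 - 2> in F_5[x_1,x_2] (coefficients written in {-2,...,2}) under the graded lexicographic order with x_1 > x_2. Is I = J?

No, the ideals differ.

Two ideals are equal iff their reduced Gröbner bases coincide (the reduced basis is unique for a fixed ordering).
Buchberger on the first generating set:
f_1 = x_2^3 - 2x_1x_2, LT = x_2^3.
f_2 = x_1x_2^2 + x_1^2 + x_1 + 1, LT = x_1x_2^2.

S(f_1,f_2): lcm = x_1x_2^3. S = 2x_1^2x_2 - x_1x_2 - x_2.
  reduce S modulo (f_1, f_2):
  remainder 2x_1^2x_2 - x_1x_2 - x_2 ≠ 0; add g_3 = 2x_1^2x_2 - x_1x_2 - x_2 to the basis.

S(f_2,g_3): lcm = x_1^2x_2^2. S = x_1^3 - 2x_1x_2^2 + x_1^2 - 2x_2^2 + x_1.
  reduce S modulo (f_1, f_2, g_3):
  remainder x_1^3 - 2x_1^2 - 2x_2^2 - 2x_1 + 2 ≠ 0; add g_4 = x_1^3 - 2x_1^2 - 2x_2^2 - 2x_1 + 2 to the basis.

The other S-polynomials (S(f_1,g_3), S(f_1,g_4), S(f_2,g_4), S(g_3,g_4)) all reduce to 0 modulo the current basis, so we have a Gröbner basis.
Inter-reduce: drop elements whose leading term is divisible by another's, tail-reduce, and make monic.
Reduced Gröbner basis: {x_1^3 - 2x_1^2 - 2x_2^2 - 2x_1 + 2, x_1^2x_2 + 2x_1x_2 + 2x_2, x_1x_2^2 + x_1^2 + x_1 + 1, x_2^3 - 2x_1x_2}.

Buchberger on the second generating set:
h_1 = x_1x_2^2 + x_1^2 + x_1 + 1, LT = x_1x_2^2.
h_2 = -2x_1x_2^2 + 2x_2^3 - 2x_1^2 + x_1x_2 - 2x_1 - x_2 - 2, LT = x_1x_2^2.

S(h_1,h_2): lcm = x_1x_2^2. S = x_2^3 - 2x_1x_2 + 2x_2.
  reduce S modulo (h_1, h_2):
  remainder x_2^3 - 2x_1x_2 + 2x_2 ≠ 0; add k_3 = x_2^3 - 2x_1x_2 + 2x_2 to the basis.

S(h_1,k_3): lcm = x_1x_2^3. S = -2x_1^2x_2 - x_1x_2 + x_2.
  reduce S modulo (h_1, h_2, k_3):
  remainder -2x_1^2x_2 - x_1x_2 + x_2 ≠ 0; add k_4 = -2x_1^2x_2 - x_1x_2 + x_2 to the basis.

S(h_1,k_4): lcm = x_1^2x_2^2. S = x_1^3 + 2x_1x_2^2 + x_1^2 - 2x_2^2 + x_1.
  reduce S modulo (h_1, h_2, k_3, k_4):
  remainder x_1^3 - x_1^2 - 2x_2^2 - x_1 - 2 ≠ 0; add k_5 = x_1^3 - x_1^2 - 2x_2^2 - x_1 - 2 to the basis.

The other S-polynomials (S(h_2,k_3), S(h_2,k_4), S(k_3,k_4), S(h_1,k_5), S(h_2,k_5), S(k_3,k_5), S(k_4,k_5)) all reduce to 0 modulo the current basis, so we have a Gröbner basis.
Inter-reduce: drop elements whose leading term is divisible by another's, tail-reduce, and make monic.
Reduced Gröbner basis: {x_1^3 - x_1^2 - 2x_2^2 - x_1 - 2, x_1^2x_2 - 2x_1x_2 + 2x_2, x_1x_2^2 + x_1^2 + x_1 + 1, x_2^3 - 2x_1x_2 + 2x_2}.

Since the reduced bases disagree, the two ideals are not the same.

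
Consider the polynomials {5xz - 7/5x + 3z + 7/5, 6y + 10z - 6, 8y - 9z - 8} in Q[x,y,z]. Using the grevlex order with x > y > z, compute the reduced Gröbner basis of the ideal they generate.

f_1 = 5xz - 7/5x + 3z + 7/5, LT = xz.
f_2 = 6y + 10z - 6, LT = y.
f_3 = 8y - 9z - 8, LT = y.

S(f_2,f_3): lcm = y. S = 67/24z.
  reduce S modulo (f_1, f_2, f_3):
  remainder 67/24z ≠ 0; add g_4 = 67/24z to the basis.

S(f_1,g_4): lcm = xz. S = -7/25x + 3/5z + 7/25.
  reduce S modulo (f_1, f_2, f_3, g_4):
  remainder -7/25x + 7/25 ≠ 0; add g_5 = -7/25x + 7/25 to the basis.

The other S-polynomials (S(f_1,f_2), S(f_1,f_3), S(f_2,g_4), S(f_3,g_4), S(f_1,g_5), S(f_2,g_5), S(f_3,g_5), S(g_4,g_5)) all reduce to 0 modulo the current basis, so we have a Gröbner basis.
Inter-reduce: drop elements whose leading term is divisible by another's, tail-reduce, and make monic.

G = {x - 1, y - 1, z}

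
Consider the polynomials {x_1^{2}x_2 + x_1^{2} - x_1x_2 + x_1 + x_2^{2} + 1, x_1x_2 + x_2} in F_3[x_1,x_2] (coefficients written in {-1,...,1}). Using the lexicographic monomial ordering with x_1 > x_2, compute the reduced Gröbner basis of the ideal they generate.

G = {x_1^{2} + x_1 + x_2^{2} - x_2 + 1, x_1x_2 + x_2, x_2^{3} - x_2^{2} + x_2}

f_1 = x_1^{2}x_2 + x_1^{2} - x_1x_2 + x_1 + x_2^{2} + 1, LT = x_1^{2}x_2.
f_2 = x_1x_2 + x_2, LT = x_1x_2.

S(f_1,f_2): lcm = x_1^{2}x_2. S = x_1^{2} + x_1x_2 + x_1 + x_2^{2} + 1.
  leading term x_1^{2}: no divisor's leading term divides it; move x_1^{2} to the remainder.
  leading term x_1x_2: subtract (1)·f_2 from x_1x_2 + x_1 + x_2^{2} + 1 → x_1 + x_2^{2} - x_2 + 1
  leading term x_1: no divisor's leading term divides it; move x_1 to the remainder.
  leading term x_2^{2}: no divisor's leading term divides it; move x_2^{2} to the remainder.
  leading term x_2: no divisor's leading term divides it; move -x_2 to the remainder.
  leading term 1: no divisor's leading term divides it; move 1 to the remainder.
  remainder x_1^{2} + x_1 + x_2^{2} - x_2 + 1 ≠ 0; add g_3 = x_1^{2} + x_1 + x_2^{2} - x_2 + 1 to the basis.

S(f_1,g_3): lcm = x_1^{2}x_2. S = x_1^{2} + x_1x_2 + x_1 - x_2^{3} - x_2^{2} - x_2 + 1.
  leading term x_1^{2}: subtract (1)·g_3 from x_1^{2} + x_1x_2 + x_1 - x_2^{3} - x_2^{2} - x_2 + 1 → x_1x_2 - x_2^{3} + x_2^{2}
  leading term x_1x_2: subtract (1)·f_2 from x_1x_2 - x_2^{3} + x_2^{2} → -x_2^{3} + x_2^{2} - x_2
  leading term x_2^{3}: no divisor's leading term divides it; move -x_2^{3} to the remainder.
  leading term x_2^{2}: no divisor's leading term divides it; move x_2^{2} to the remainder.
  leading term x_2: no divisor's leading term divides it; move -x_2 to the remainder.
  remainder -x_2^{3} + x_2^{2} - x_2 ≠ 0; add g_4 = -x_2^{3} + x_2^{2} - x_2 to the basis.

S(f_2,g_3): lcm = x_1^{2}x_2. S = -x_2^{3} + x_2^{2} - x_2.
  leading term x_2^{3}: subtract (1)·g_4 from -x_2^{3} + x_2^{2} - x_2 → 0
  remainder 0.

S(f_1,g_4): lcm = x_1^{2}x_2^{3}. S = -x_1^{2}x_2^{2} - x_1^{2}x_2 - x_1x_2^{3} + x_1x_2^{2} + x_2^{4} + x_2^{2}.
  leading term x_1^{2}x_2^{2}: subtract (-x_2)·f_1 from -x_1^{2}x_2^{2} - x_1^{2}x_2 - x_1x_2^{3} + x_1x_2^{2} + x_2^{4} + x_2^{2} → -x_1x_2^{3} + x_1x_2 + x_2^{4} + x_2^{3} + x_2^{2} + x_2
  leading term x_1x_2^{3}: subtract (-x_2^{2})·f_2 from -x_1x_2^{3} + x_1x_2 + x_2^{4} + x_2^{3} + x_2^{2} + x_2 → x_1x_2 + x_2^{4} - x_2^{3} + x_2^{2} + x_2
  leading term x_1x_2: subtract (1)·f_2 from x_1x_2 + x_2^{4} - x_2^{3} + x_2^{2} + x_2 → x_2^{4} - x_2^{3} + x_2^{2}
  leading term x_2^{4}: subtract (-x_2)·g_4 from x_2^{4} - x_2^{3} + x_2^{2} → 0
  remainder 0.

S(f_2,g_4): lcm = x_1x_2^{3}. S = x_1x_2^{2} - x_1x_2 + x_2^{3}.
  leading term x_1x_2^{2}: subtract (x_2)·f_2 from x_1x_2^{2} - x_1x_2 + x_2^{3} → -x_1x_2 + x_2^{3} - x_2^{2}
  leading term x_1x_2: subtract (-1)·f_2 from -x_1x_2 + x_2^{3} - x_2^{2} → x_2^{3} - x_2^{2} + x_2
  leading term x_2^{3}: subtract (-1)·g_4 from x_2^{3} - x_2^{2} + x_2 → 0
  remainder 0.

S(g_3,g_4): leading monomials are coprime, so the S-polynomial reduces to 0 (Buchberger's first criterion).
Every S-polynomial of the final basis reduces to 0, so we have a Gröbner basis.
Inter-reduce: drop elements whose leading term is divisible by another's, tail-reduce, and make monic.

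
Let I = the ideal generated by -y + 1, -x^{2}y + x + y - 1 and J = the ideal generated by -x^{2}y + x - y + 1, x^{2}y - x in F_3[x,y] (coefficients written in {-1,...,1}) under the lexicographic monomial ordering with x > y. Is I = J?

Yes, the ideals are equal.

For a fixed monomial order, each ideal has a unique reduced Gröbner basis; comparing bases decides equality.
Buchberger on the first generating set:
f_1 = -y + 1, LT = y.
f_2 = -x^{2}y + x + y - 1, LT = x^{2}y.

S(f_1,f_2): lcm = x^{2}y. S = -x^{2} + x + y - 1.
  leading term x^{2}: no divisor's leading term divides it; move -x^{2} to the remainder.
  leading term x: no divisor's leading term divides it; move x to the remainder.
  leading term y: subtract (-1)·f_1 from y - 1 → 0
  remainder -x^{2} + x ≠ 0; add g_3 = -x^{2} + x to the basis.

The other S-polynomials (S(f_1,g_3), S(f_2,g_3)) all reduce to 0 modulo the current basis, so we have a Gröbner basis.
Inter-reduce: drop elements whose leading term is divisible by another's, tail-reduce, and make monic.
Reduced Gröbner basis: {x^{2} - x, y - 1}.

Buchberger on the second generating set:
h_1 = -x^{2}y + x - y + 1, LT = x^{2}y.
h_2 = x^{2}y - x, LT = x^{2}y.

S(h_1,h_2): lcm = x^{2}y. S = y - 1.
  leading term y: no divisor's leading term divides it; move y to the remainder.
  leading term 1: no divisor's leading term divides it; move -1 to the remainder.
  remainder y - 1 ≠ 0; add k_3 = y - 1 to the basis.

S(h_1,k_3): lcm = x^{2}y. S = x^{2} - x + y - 1.
  leading term x^{2}: no divisor's leading term divides it; move x^{2} to the remainder.
  leading term x: no divisor's leading term divides it; move -x to the remainder.
  leading term y: subtract (1)·k_3 from y - 1 → 0
  remainder x^{2} - x ≠ 0; add k_4 = x^{2} - x to the basis.

The other S-polynomials (S(h_2,k_3), S(h_1,k_4), S(h_2,k_4), S(k_3,k_4)) all reduce to 0 modulo the current basis, so we have a Gröbner basis.
Inter-reduce: drop elements whose leading term is divisible by another's, tail-reduce, and make monic.
Reduced Gröbner basis: {x^{2} - x, y - 1}.

Same reduced basis, so the two generating sets span the same ideal.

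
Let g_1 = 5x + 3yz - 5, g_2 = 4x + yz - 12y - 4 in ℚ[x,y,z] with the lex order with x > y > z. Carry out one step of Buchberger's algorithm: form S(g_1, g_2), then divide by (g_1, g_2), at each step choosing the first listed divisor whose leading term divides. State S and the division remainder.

S(g_1, g_2) = 7/20yz + 3y; remainder on division = 7/20yz + 3y.

lcm(LM(g_1), LM(g_2)) = x.
S = (lcm/LT(g_1))·g_1 − (lcm/LT(g_2))·g_2 = 7/20yz + 3y.
Reduce S modulo (g_1, g_2) in that order:
  leading term yz: no divisor's leading term divides it; move 7/20yz to the remainder.
  leading term y: no divisor's leading term divides it; move 3y to the remainder.
The remainder 7/20yz + 3y is nonzero, so it would be added as the next basis element.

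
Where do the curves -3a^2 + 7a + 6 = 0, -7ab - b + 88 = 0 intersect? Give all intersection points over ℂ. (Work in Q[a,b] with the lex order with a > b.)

Compute a lex Gröbner basis by Buchberger's algorithm.
f_1 = -3a^2 + 7a + 6, LT = a^2.
f_2 = -7ab - b + 88, LT = ab.

S(f_1,f_2): lcm = a^2b. S = -52/21ab + 88/7a - 2b.
  leading term ab: subtract (52/147)·f_2 from -52/21ab + 88/7a - 2b → 88/7a - 242/147b - 4576/147
  leading term a: no divisor's leading term divides it; move 88/7a to the remainder.
  leading term b: no divisor's leading term divides it; move -242/147b to the remainder.
  leading term 1: no divisor's leading term divides it; move -4576/147 to the remainder.
  remainder 88/7a - 242/147b - 4576/147 ≠ 0; add h_3 = 88/7a - 242/147b - 4576/147 to the basis.

S(f_1,h_3): lcm = a^2. S = 11/84ab + 1/7a - 2.
  leading term ab: subtract (-11/588)·f_2 from 11/84ab + 1/7a - 2 → 1/7a - 11/588b - 52/147
  leading term a: subtract (1/88)·h_3 from 1/7a - 11/588b - 52/147 → 0
  remainder 0.

S(f_2,h_3): lcm = ab. S = 11/84b^2 + 55/21b - 88/7.
  leading term b^2: no divisor's leading term divides it; move 11/84b^2 to the remainder.
  leading term b: no divisor's leading term divides it; move 55/21b to the remainder.
  leading term 1: no divisor's leading term divides it; move -88/7 to the remainder.
  remainder 11/84b^2 + 55/21b - 88/7 ≠ 0; add h_4 = 11/84b^2 + 55/21b - 88/7 to the basis.

S(f_1,h_4): leading monomials are coprime, so the S-polynomial reduces to 0 (Buchberger's first criterion).
S(f_2,h_4): lcm = ab^2. S = -20ab + 96a + 1/7b^2 - 88/7b.
  leading term ab: subtract (20/7)·f_2 from -20ab + 96a + 1/7b^2 - 88/7b → 96a + 1/7b^2 - 68/7b - 1760/7
  leading term a: subtract (84/11)·h_3 from 96a + 1/7b^2 - 68/7b - 1760/7 → 1/7b^2 + 20/7b - 96/7
  leading term b^2: subtract (12/11)·h_4 from 1/7b^2 + 20/7b - 96/7 → 0
  remainder 0.

S(h_3,h_4): leading monomials are coprime, so the S-polynomial reduces to 0 (Buchberger's first criterion).
Every S-polynomial of the final basis reduces to 0, so we have a Gröbner basis.
Inter-reduce: drop elements whose leading term is divisible by another's, tail-reduce, and make monic.
Reduced Gröbner basis: {a - 11/84b - 52/21, b^2 + 20b - 96}.

A lex Gröbner basis eliminates variables successively. Here b^2 + 20b - 96 depends only on b, with roots {-24, 4}; lifting each root through the earlier basis elements recovers the full solutions.
  b = -24: the earlier basis element becomes a + 2/3 = 0, giving a = -2/3 — point (-2/3, -24).
  b = 4: the earlier basis element becomes a - 3 = 0, giving a = 3 — point (3, 4).
Check: every point annihilates each of the original generators.

{(-2/3, -24), (3, 4)}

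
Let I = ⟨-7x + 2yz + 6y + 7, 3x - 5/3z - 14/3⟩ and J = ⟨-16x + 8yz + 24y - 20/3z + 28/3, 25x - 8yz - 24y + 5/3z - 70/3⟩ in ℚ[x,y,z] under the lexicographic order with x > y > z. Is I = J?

Yes, the ideals are equal.

Equality of ideals is decidable: compute both reduced Gröbner bases (unique for the ordering) and check whether they agree.
Buchberger on the first generating set:
f_1 = -7x + 2yz + 6y + 7, LT = x.
f_2 = 3x - 5/3z - 14/3, LT = x.

S(f_1,f_2): lcm = x. S = -2/7yz - 6/7y + 5/9z + 5/9.
  reduce S modulo (f_1, f_2):
  remainder -2/7yz - 6/7y + 5/9z + 5/9 ≠ 0; add g_3 = -2/7yz - 6/7y + 5/9z + 5/9 to the basis.

The other S-polynomials (S(f_1,g_3), S(f_2,g_3)) all reduce to 0 modulo the current basis, so we have a Gröbner basis.
Inter-reduce: drop elements whose leading term is divisible by another's, tail-reduce, and make monic.
Reduced Gröbner basis: {x - 5/9z - 14/9, yz + 3y - 35/18z - 35/18}.

Buchberger on the second generating set:
h_1 = -16x + 8yz + 24y - 20/3z + 28/3, LT = x.
h_2 = 25x - 8yz - 24y + 5/3z - 70/3, LT = x.

S(h_1,h_2): lcm = x. S = -9/50yz - 27/50y + 7/20z + 7/20.
  reduce S modulo (h_1, h_2):
  remainder -9/50yz - 27/50y + 7/20z + 7/20 ≠ 0; add k_3 = -9/50yz - 27/50y + 7/20z + 7/20 to the basis.

The other S-polynomials (S(h_1,k_3), S(h_2,k_3)) all reduce to 0 modulo the current basis, so we have a Gröbner basis.
Inter-reduce: drop elements whose leading term is divisible by another's, tail-reduce, and make monic.
Reduced Gröbner basis: {x - 5/9z - 14/9, yz + 3y - 35/18z - 35/18}.

These coincide, so the ideals are equal.
The choice of monomial ordering does not affect the verdict — as long as both bases are computed under the same ordering, their equality decides ideal equality.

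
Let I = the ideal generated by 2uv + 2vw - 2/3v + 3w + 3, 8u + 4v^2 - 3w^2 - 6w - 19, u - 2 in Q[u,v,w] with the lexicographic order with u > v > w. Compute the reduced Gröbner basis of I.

This is the nonlinear analogue of row-reducing a linear system.

f_1 = 2uv + 2vw - 2/3v + 3w + 3, LT = uv.
f_2 = 8u + 4v^2 - 3w^2 - 6w - 19, LT = u.
f_3 = u - 2, LT = u.

S(f_1,f_2): lcm = uv. S = -1/2v^3 + 3/8vw^2 + 7/4vw + 49/24v + 3/2w + 3/2.
  leading term v^3: no divisor's leading term divides it; move -1/2v^3 to the remainder.
  leading term vw^2: no divisor's leading term divides it; move 3/8vw^2 to the remainder.
  leading term vw: no divisor's leading term divides it; move 7/4vw to the remainder.
  leading term v: no divisor's leading term divides it; move 49/24v to the remainder.
  leading term w: no divisor's leading term divides it; move 3/2w to the remainder.
  leading term 1: no divisor's leading term divides it; move 3/2 to the remainder.
  remainder -1/2v^3 + 3/8vw^2 + 7/4vw + 49/24v + 3/2w + 3/2 ≠ 0; add g_4 = -1/2v^3 + 3/8vw^2 + 7/4vw + 49/24v + 3/2w + 3/2 to the basis.

S(f_1,f_3): lcm = uv. S = vw + 5/3v + 3/2w + 3/2.
  leading term vw: no divisor's leading term divides it; move vw to the remainder.
  leading term v: no divisor's leading term divides it; move 5/3v to the remainder.
  leading term w: no divisor's leading term divides it; move 3/2w to the remainder.
  leading term 1: no divisor's leading term divides it; move 3/2 to the remainder.
  remainder vw + 5/3v + 3/2w + 3/2 ≠ 0; add g_5 = vw + 5/3v + 3/2w + 3/2 to the basis.

S(f_2,f_3): lcm = u. S = 1/2v^2 - 3/8w^2 - 3/4w - 3/8.
  leading term v^2: no divisor's leading term divides it; move 1/2v^2 to the remainder.
  leading term w^2: no divisor's leading term divides it; move -3/8w^2 to the remainder.
  leading term w: no divisor's leading term divides it; move -3/4w to the remainder.
  leading term 1: no divisor's leading term divides it; move -3/8 to the remainder.
  remainder 1/2v^2 - 3/8w^2 - 3/4w - 3/8 ≠ 0; add g_6 = 1/2v^2 - 3/8w^2 - 3/4w - 3/8 to the basis.

S(f_1,g_5): lcm = uvw. S = -5/3uv - 3/2uw - 3/2u + vw^2 - 1/3vw + 3/2w^2 + 3/2w.
  leading term uv: subtract (-5/6)·f_1 from -5/3uv - 3/2uw - 3/2u + vw^2 - 1/3vw + 3/2w^2 + 3/2w → -3/2uw - 3/2u + vw^2 + 4/3vw - 5/9v + 3/2w^2 + 4w + 5/2
  leading term uw: subtract (-3/16w)·f_2 from -3/2uw - 3/2u + vw^2 + 4/3vw - 5/9v + 3/2w^2 + 4w + 5/2 → -3/2u + 3/4v^2w + vw^2 + 4/3vw - 5/9v - 9/16w^3 + 3/8w^2 + 7/16w + 5/2
  leading term u: subtract (-3/16)·f_2 from -3/2u + 3/4v^2w + vw^2 + 4/3vw - 5/9v - 9/16w^3 + 3/8w^2 + 7/16w + 5/2 → 3/4v^2w + 3/4v^2 + vw^2 + 4/3vw - 5/9v - 9/16w^3 - 3/16w^2 - 11/16w - 17/16
  leading term v^2w: subtract (3/4v)·g_5 from 3/4v^2w + 3/4v^2 + vw^2 + 4/3vw - 5/9v - 9/16w^3 - 3/16w^2 - 11/16w - 17/16 → -1/2v^2 + vw^2 + 5/24vw - 121/72v - 9/16w^3 - 3/16w^2 - 11/16w - 17/16
  leading term v^2: subtract (-1)·g_6 from -1/2v^2 + vw^2 + 5/24vw - 121/72v - 9/16w^3 - 3/16w^2 - 11/16w - 17/16 → vw^2 + 5/24vw - 121/72v - 9/16w^3 - 9/16w^2 - 23/16w - 23/16
  leading term vw^2: subtract (w)·g_5 from vw^2 + 5/24vw - 121/72v - 9/16w^3 - 9/16w^2 - 23/16w - 23/16 → -35/24vw - 121/72v - 9/16w^3 - 33/16w^2 - 47/16w - 23/16
  leading term vw: subtract (-35/24)·g_5 from -35/24vw - 121/72v - 9/16w^3 - 33/16w^2 - 47/16w - 23/16 → 3/4v - 9/16w^3 - 33/16w^2 - 3/4w + 3/4
  leading term v: no divisor's leading term divides it; move 3/4v to the remainder.
  leading term w^3: no divisor's leading term divides it; move -9/16w^3 to the remainder.
  leading term w^2: no divisor's leading term divides it; move -33/16w^2 to the remainder.
  leading term w: no divisor's leading term divides it; move -3/4w to the remainder.
  leading term 1: no divisor's leading term divides it; move 3/4 to the remainder.
  remainder 3/4v - 9/16w^3 - 33/16w^2 - 3/4w + 3/4 ≠ 0; add g_7 = 3/4v - 9/16w^3 - 33/16w^2 - 3/4w + 3/4 to the basis.

S(f_1,g_6): lcm = uv^2. S = 3/4uw^2 + 3/2uw + 3/4u + v^2w - 1/3v^2 + 3/2vw + 3/2v.
  leading term uw^2: subtract (3/32w^2)·f_2 from 3/4uw^2 + 3/2uw + 3/4u + v^2w - 1/3v^2 + 3/2vw + 3/2v → 3/2uw + 3/4u - 3/8v^2w^2 + v^2w - 1/3v^2 + 3/2vw + 3/2v + 9/32w^4 + 9/16w^3 + 57/32w^2
  leading term uw: subtract (3/16w)·f_2 from 3/2uw + 3/4u - 3/8v^2w^2 + v^2w - 1/3v^2 + 3/2vw + 3/2v + 9/32w^4 + 9/16w^3 + 57/32w^2 → 3/4u - 3/8v^2w^2 + 1/4v^2w - 1/3v^2 + 3/2vw + 3/2v + 9/32w^4 + 9/8w^3 + 93/32w^2 + 57/16w
  leading term u: subtract (3/32)·f_2 from 3/4u - 3/8v^2w^2 + 1/4v^2w - 1/3v^2 + 3/2vw + 3/2v + 9/32w^4 + 9/8w^3 + 93/32w^2 + 57/16w → -3/8v^2w^2 + 1/4v^2w - 17/24v^2 + 3/2vw + 3/2v + 9/32w^4 + 9/8w^3 + 51/16w^2 + 33/8w + 57/32
  leading term v^2w^2: subtract (-3/8vw)·g_5 from -3/8v^2w^2 + 1/4v^2w - 17/24v^2 + 3/2vw + 3/2v + 9/32w^4 + 9/8w^3 + 51/16w^2 + 33/8w + 57/32 → 7/8v^2w - 17/24v^2 + 9/16vw^2 + 33/16vw + 3/2v + 9/32w^4 + 9/8w^3 + 51/16w^2 + 33/8w + 57/32
  leading term v^2w: subtract (7/8v)·g_5 from 7/8v^2w - 17/24v^2 + 9/16vw^2 + 33/16vw + 3/2v + 9/32w^4 + 9/8w^3 + 51/16w^2 + 33/8w + 57/32 → -13/6v^2 + 9/16vw^2 + 3/4vw + 3/16v + 9/32w^4 + 9/8w^3 + 51/16w^2 + 33/8w + 57/32
  leading term v^2: subtract (-13/3)·g_6 from -13/6v^2 + 9/16vw^2 + 3/4vw + 3/16v + 9/32w^4 + 9/8w^3 + 51/16w^2 + 33/8w + 57/32 → 9/16vw^2 + 3/4vw + 3/16v + 9/32w^4 + 9/8w^3 + 25/16w^2 + 7/8w + 5/32
  leading term vw^2: subtract (9/16w)·g_5 from 9/16vw^2 + 3/4vw + 3/16v + 9/32w^4 + 9/8w^3 + 25/16w^2 + 7/8w + 5/32 → -3/16vw + 3/16v + 9/32w^4 + 9/8w^3 + 23/32w^2 + 1/32w + 5/32
  leading term vw: subtract (-3/16)·g_5 from -3/16vw + 3/16v + 9/32w^4 + 9/8w^3 + 23/32w^2 + 1/32w + 5/32 → 1/2v + 9/32w^4 + 9/8w^3 + 23/32w^2 + 5/16w + 7/16
  leading term v: subtract (2/3)·g_7 from 1/2v + 9/32w^4 + 9/8w^3 + 23/32w^2 + 5/16w + 7/16 → 9/32w^4 + 3/2w^3 + 67/32w^2 + 13/16w - 1/16
  leading term w^4: no divisor's leading term divides it; move 9/32w^4 to the remainder.
  leading term w^3: no divisor's leading term divides it; move 3/2w^3 to the remainder.
  leading term w^2: no divisor's leading term divides it; move 67/32w^2 to the remainder.
  leading term w: no divisor's leading term divides it; move 13/16w to the remainder.
  leading term 1: no divisor's leading term divides it; move -1/16 to the remainder.
  remainder 9/32w^4 + 3/2w^3 + 67/32w^2 + 13/16w - 1/16 ≠ 0; add g_8 = 9/32w^4 + 3/2w^3 + 67/32w^2 + 13/16w - 1/16 to the basis.

The other S-polynomials (S(f_1,g_4), S(f_2,g_4), S(f_3,g_4), S(f_2,g_5), S(f_3,g_5), S(g_4,g_5), S(f_2,g_6), S(f_3,g_6), S(g_4,g_6), S(g_5,g_6), S(f_1,g_7), S(f_2,g_7), S(f_3,g_7), S(g_4,g_7), S(g_5,g_7), S(g_6,g_7), S(f_1,g_8), S(f_2,g_8), S(f_3,g_8), S(g_4,g_8), S(g_5,g_8), S(g_6,g_8), S(g_7,g_8)) all reduce to 0 modulo the current basis, so we have a Gröbner basis.
Inter-reduce: drop elements whose leading term is divisible by another's, tail-reduce, and make monic.

G = {u - 2, v - 3/4w^3 - 11/4w^2 - w + 1, w^4 + 16/3w^3 + 67/9w^2 + 26/9w - 2/9}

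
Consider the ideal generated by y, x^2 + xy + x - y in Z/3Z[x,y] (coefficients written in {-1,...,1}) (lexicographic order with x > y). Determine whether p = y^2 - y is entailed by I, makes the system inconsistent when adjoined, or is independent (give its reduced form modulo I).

First compute the reduced Gröbner basis of I by Buchberger's algorithm.
f_1 = y, LT = y.
f_2 = x^2 + xy + x - y, LT = x^2.

The S-polynomials (S(f_1,f_2)) all reduce to 0 modulo the current basis, so we have a Gröbner basis.
Inter-reduce: drop elements whose leading term is divisible by another's, tail-reduce, and make monic.
Reduced Gröbner basis: {x^2 + x, y}.
Label its elements g_1 = x^2 + x, g_2 = y.

Reduce p = y^2 - y modulo G:
  leading term y^2: subtract (y)·g_2 from y^2 - y → -y
  leading term y: subtract (-1)·g_2 from -y → 0
  normal form = 0.
Since the normal form is 0, p ∈ I.

y^2 - y lies in I (it reduces to 0).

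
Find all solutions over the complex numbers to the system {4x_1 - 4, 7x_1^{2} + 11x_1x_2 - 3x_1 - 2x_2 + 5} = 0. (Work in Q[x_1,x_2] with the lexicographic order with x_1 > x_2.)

{(1, -1)}

Compute a lex Gröbner basis by Buchberger's algorithm.
f_1 = 4x_1 - 4, LT = x_1.
f_2 = 7x_1^{2} + 11x_1x_2 - 3x_1 - 2x_2 + 5, LT = x_1^{2}.

S(f_1,f_2): lcm = x_1^{2}. S = -\tfrac{11}{7}x_1x_2 - \tfrac{4}{7}x_1 + \tfrac{2}{7}x_2 - \tfrac{5}{7}.
  leading term x_1x_2: subtract (-\tfrac{11}{28}x_2)·f_1 from -\tfrac{11}{7}x_1x_2 - \tfrac{4}{7}x_1 + \tfrac{2}{7}x_2 - \tfrac{5}{7} → -\tfrac{4}{7}x_1 - \tfrac{9}{7}x_2 - \tfrac{5}{7}
  leading term x_1: subtract (-\tfrac{1}{7})·f_1 from -\tfrac{4}{7}x_1 - \tfrac{9}{7}x_2 - \tfrac{5}{7} → -\tfrac{9}{7}x_2 - \tfrac{9}{7}
  leading term x_2: no divisor's leading term divides it; move -\tfrac{9}{7}x_2 to the remainder.
  leading term 1: no divisor's leading term divides it; move -\tfrac{9}{7} to the remainder.
  remainder -\tfrac{9}{7}x_2 - \tfrac{9}{7} ≠ 0; add h_3 = -\tfrac{9}{7}x_2 - \tfrac{9}{7} to the basis.

The other S-polynomials (S(f_1,h_3), S(f_2,h_3)) all reduce to 0 modulo the current basis, so we have a Gröbner basis.
Inter-reduce: drop elements whose leading term is divisible by another's, tail-reduce, and make monic.
Reduced Gröbner basis: {x_1 - 1, x_2 + 1}.

A lex Gröbner basis eliminates variables successively. Here x_2 + 1 depends only on x_2, with roots {-1}; lifting each root through the earlier basis elements recovers the full solutions.
  x_2 = -1: the earlier basis element becomes x_1 - 1 = 0, giving x_1 = 1 — point (1, -1).
Check: every point annihilates each of the original generators.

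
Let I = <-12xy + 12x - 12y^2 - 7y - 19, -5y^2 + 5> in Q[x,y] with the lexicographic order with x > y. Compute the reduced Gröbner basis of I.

G = {x - 1, y + 1}

The reduced Gröbner basis is the canonical form of the ideal for this ordering.

f_1 = -12xy + 12x - 12y^2 - 7y - 19, LT = xy.
f_2 = -5y^2 + 5, LT = y^2.

S(f_1,f_2): lcm = xy^2. S = -xy + x + y^3 + 7/12y^2 + 19/12y.
  reduce S modulo (f_1, f_2):
  remainder 19/6y + 19/6 ≠ 0; add g_3 = 19/6y + 19/6 to the basis.

S(f_1,g_3): lcm = xy. S = -2x + y^2 + 7/12y + 19/12.
  reduce S modulo (f_1, f_2, g_3):
  remainder -2x + 2 ≠ 0; add g_4 = -2x + 2 to the basis.

The other S-polynomials (S(f_2,g_3), S(f_1,g_4), S(f_2,g_4), S(g_3,g_4)) all reduce to 0 modulo the current basis, so we have a Gröbner basis.
Inter-reduce: drop elements whose leading term is divisible by another's, tail-reduce, and make monic.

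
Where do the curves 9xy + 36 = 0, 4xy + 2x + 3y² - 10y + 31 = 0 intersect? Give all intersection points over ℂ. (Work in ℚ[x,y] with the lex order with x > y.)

Compute a lex Gröbner basis by Buchberger's algorithm.
f_1 = 9xy + 36, LT = xy.
f_2 = 4xy + 2x + 3y² - 10y + 31, LT = xy.

S(f_1,f_2): lcm = xy. S = -½x - ¾y² + 5/2y - 15/4.
  leading term x: no divisor's leading term divides it; move -½x to the remainder.
  leading term y²: no divisor's leading term divides it; move -¾y² to the remainder.
  leading term y: no divisor's leading term divides it; move 5/2y to the remainder.
  leading term 1: no divisor's leading term divides it; move -15/4 to the remainder.
  remainder -½x - ¾y² + 5/2y - 15/4 ≠ 0; add h_3 = -½x - ¾y² + 5/2y - 15/4 to the basis.

S(f_1,h_3): lcm = xy. S = -3/2y³ + 5y² - 15/2y + 4.
  leading term y³: no divisor's leading term divides it; move -3/2y³ to the remainder.
  leading term y²: no divisor's leading term divides it; move 5y² to the remainder.
  leading term y: no divisor's leading term divides it; move -15/2y to the remainder.
  leading term 1: no divisor's leading term divides it; move 4 to the remainder.
  remainder -3/2y³ + 5y² - 15/2y + 4 ≠ 0; add h_4 = -3/2y³ + 5y² - 15/2y + 4 to the basis.

The other S-polynomials (S(f_2,h_3), S(f_1,h_4), S(f_2,h_4), S(h_3,h_4)) all reduce to 0 modulo the current basis, so we have a Gröbner basis.
Inter-reduce: drop elements whose leading term is divisible by another's, tail-reduce, and make monic.
Reduced Gröbner basis: {x + 3/2y² - 5y + 15/2, y³ - 10/3y² + 5y - 8/3}.

Since the basis is lex-ordered, y³ - 10/3y² + 5y - 8/3 is univariate in y. Its roots are {1, 7/6 - sqrt(47)*I/6, 7/6 + sqrt(47)*I/6}. Back-substituting each root into the other basis elements fixes the other coordinates.
  y = 1: the earlier basis element becomes x + 4 = 0, giving x = -4 — point (-4, 1).
  y = 7/6 - sqrt(47)*I/6: the earlier basis element becomes x + 7/4 + sqrt(47)*I/4 = 0, giving x = -7/4 - sqrt(47)*I/4 — point (-7/4 - sqrt(47)*I/4, 7/6 - sqrt(47)*I/6).
  y = 7/6 + sqrt(47)*I/6: the earlier basis element becomes x + 7/4 - sqrt(47)*I/4 = 0, giving x = -7/4 + sqrt(47)*I/4 — point (-7/4 + sqrt(47)*I/4, 7/6 + sqrt(47)*I/6).
Each listed point satisfies every original equation (direct substitution).

{(-4, 1), (-7/4 - sqrt(47)*I/4, 7/6 - sqrt(47)*I/6), (-7/4 + sqrt(47)*I/4, 7/6 + sqrt(47)*I/6)}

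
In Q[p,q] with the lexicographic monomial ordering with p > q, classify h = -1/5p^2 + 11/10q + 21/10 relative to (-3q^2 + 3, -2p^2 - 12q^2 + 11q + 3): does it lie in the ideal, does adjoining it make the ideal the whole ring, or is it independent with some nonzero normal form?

First compute the reduced Gröbner basis of I by Buchberger's algorithm.
f_1 = -3q^2 + 3, LT = q^2.
f_2 = -2p^2 - 12q^2 + 11q + 3, LT = p^2.

The S-polynomials (S(f_1,f_2)) all reduce to 0 modulo the current basis, so we have a Gröbner basis.
Inter-reduce: drop elements whose leading term is divisible by another's, tail-reduce, and make monic.
Reduced Gröbner basis: {p^2 - 11/2q + 9/2, q^2 - 1}.
Label its elements g_1 = p^2 - 11/2q + 9/2, g_2 = q^2 - 1.

Reduce h = -1/5p^2 + 11/10q + 21/10 modulo G:
  leading term p^2: subtract (-1/5)·g_1 from -1/5p^2 + 11/10q + 21/10 → 3
  leading term 1: no divisor's leading term divides it; move 3 to the remainder.
  normal form = 3.
The normal form is nonzero, so h ∉ I. Since h minus its normal form lies in I, I + (h) = I + (r) where r = 3; decide whether this ideal is the whole ring.
Here r = 3 is a nonzero constant, hence a unit: 1 ∈ I + (h), the Gröbner basis of I + (h) is {1}, and the enlarged system has no common solution — adjoining h is inconsistent.

Adjoining -1/5p^2 + 11/10q + 21/10 makes the ideal the whole ring: the system is inconsistent.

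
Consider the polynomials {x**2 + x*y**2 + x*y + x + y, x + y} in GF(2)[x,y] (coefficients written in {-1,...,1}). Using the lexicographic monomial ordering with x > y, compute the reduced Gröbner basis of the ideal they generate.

G = {x + y, y**3}

This is the nonlinear analogue of row-reducing a linear system.

f_1 = x**2 + x*y**2 + x*y + x + y, LT = x**2.
f_2 = x + y, LT = x.

S(f_1,f_2): lcm = x**2. S = x*y**2 + x + y.
  leading term x*y**2: subtract (y**2)·f_2 from x*y**2 + x + y → x + y**3 + y
  leading term x: subtract (1)·f_2 from x + y**3 + y → y**3
  leading term y**3: no divisor's leading term divides it; move y**3 to the remainder.
  remainder y**3 ≠ 0; add g_3 = y**3 to the basis.

The other S-polynomials (S(f_1,g_3), S(f_2,g_3)) all reduce to 0 modulo the current basis, so we have a Gröbner basis.
Inter-reduce: drop elements whose leading term is divisible by another's, tail-reduce, and make monic.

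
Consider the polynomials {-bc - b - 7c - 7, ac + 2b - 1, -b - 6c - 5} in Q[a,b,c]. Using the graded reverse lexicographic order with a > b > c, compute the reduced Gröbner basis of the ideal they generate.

Buchberger's algorithm terminates because the ascending chain of leading-term ideals stabilizes.

f_1 = -bc - b - 7c - 7, LT = bc.
f_2 = ac + 2b - 1, LT = ac.
f_3 = -b - 6c - 5, LT = b.

S(f_1,f_2): lcm = abc. S = ab - 2b^{2} + 7ac + 7a + b.
  reduce S modulo (f_1, f_2, f_3):
  remainder 2a - 66c - 68 ≠ 0; add g_4 = 2a - 66c - 68 to the basis.

S(f_1,f_3): lcm = bc. S = -6c^{2} + b + 2c + 7.
  reduce S modulo (f_1, f_2, f_3, g_4):
  remainder -6c^{2} - 4c + 2 ≠ 0; add g_5 = -6c^{2} - 4c + 2 to the basis.

The other S-polynomials (S(f_2,f_3), S(f_1,g_4), S(f_2,g_4), S(f_3,g_4), S(f_1,g_5), S(f_2,g_5), S(f_3,g_5), S(g_4,g_5)) all reduce to 0 modulo the current basis, so we have a Gröbner basis.
Inter-reduce: drop elements whose leading term is divisible by another's, tail-reduce, and make monic.

G = {c^{2} + \tfrac{2}{3}c - \tfrac{1}{3}, a - 33c - 34, b + 6c + 5}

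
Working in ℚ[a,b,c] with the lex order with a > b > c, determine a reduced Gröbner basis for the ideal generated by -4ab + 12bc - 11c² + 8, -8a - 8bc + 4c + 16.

The reduced Gröbner basis is the canonical form of the ideal for this ordering.

f_1 = -4ab + 12bc - 11c² + 8, LT = ab.
f_2 = -8a - 8bc + 4c + 16, LT = a.

S(f_1,f_2): lcm = ab. S = -b²c - 5/2bc + 2b + 11/4c² - 2.
  leading term b²c: no divisor's leading term divides it; move -b²c to the remainder.
  leading term bc: no divisor's leading term divides it; move -5/2bc to the remainder.
  leading term b: no divisor's leading term divides it; move 2b to the remainder.
  leading term c²: no divisor's leading term divides it; move 11/4c² to the remainder.
  leading term 1: no divisor's leading term divides it; move -2 to the remainder.
  remainder -b²c - 5/2bc + 2b + 11/4c² - 2 ≠ 0; add g_3 = -b²c - 5/2bc + 2b + 11/4c² - 2 to the basis.

The other S-polynomials (S(f_1,g_3), S(f_2,g_3)) all reduce to 0 modulo the current basis, so we have a Gröbner basis.
Inter-reduce: drop elements whose leading term is divisible by another's, tail-reduce, and make monic.

G = {a + bc - ½c - 2, b²c + 5/2bc - 2b - 11/4c² + 2}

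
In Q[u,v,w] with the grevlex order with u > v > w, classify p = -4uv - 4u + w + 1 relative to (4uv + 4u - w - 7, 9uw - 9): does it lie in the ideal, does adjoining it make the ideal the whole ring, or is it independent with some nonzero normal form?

First compute the reduced Gröbner basis of I by Buchberger's algorithm.
f_1 = 4uv + 4u - w - 7, LT = uv.
f_2 = 9uw - 9, LT = uw.

S(f_1,f_2): lcm = uvw. S = uw - \tfrac{1}{4}w^{2} + v - \tfrac{7}{4}w.
  leading term uw: subtract (\tfrac{1}{9})·f_2 from uw - \tfrac{1}{4}w^{2} + v - \tfrac{7}{4}w → -\tfrac{1}{4}w^{2} + v - \tfrac{7}{4}w + 1
  leading term w^{2}: no divisor's leading term divides it; move -\tfrac{1}{4}w^{2} to the remainder.
  leading term v: no divisor's leading term divides it; move v to the remainder.
  leading term w: no divisor's leading term divides it; move -\tfrac{7}{4}w to the remainder.
  leading term 1: no divisor's leading term divides it; move 1 to the remainder.
  remainder -\tfrac{1}{4}w^{2} + v - \tfrac{7}{4}w + 1 ≠ 0; add h_3 = -\tfrac{1}{4}w^{2} + v - \tfrac{7}{4}w + 1 to the basis.

S(f_1,h_3): leading monomials are coprime, so the S-polynomial reduces to 0 (Buchberger's first criterion).
S(f_2,h_3): lcm = uw^{2}. S = 4uv - 7uw + 4u - w.
  leading term uv: subtract (1)·f_1 from 4uv - 7uw + 4u - w → -7uw + 7
  leading term uw: subtract (-\tfrac{7}{9})·f_2 from -7uw + 7 → 0
  remainder 0.

Every S-polynomial of the final basis reduces to 0, so we have a Gröbner basis.
Inter-reduce: drop elements whose leading term is divisible by another's, tail-reduce, and make monic.
Reduced Gröbner basis: {uv + u - \tfrac{1}{4}w - \tfrac{7}{4}, uw - 1, w^{2} - 4v + 7w - 4}.
Label its elements g_1 = uv + u - \tfrac{1}{4}w - \tfrac{7}{4}, g_2 = uw - 1, g_3 = w^{2} - 4v + 7w - 4.

Reduce p = -4uv - 4u + w + 1 modulo G:
  leading term uv: subtract (-4)·g_1 from -4uv - 4u + w + 1 → -6
  leading term 1: no divisor's leading term divides it; move -6 to the remainder.
  normal form = -6.
The normal form is nonzero, so p ∉ I. Since p minus its normal form lies in I, I + (p) = I + (r) where r = -6; decide whether this ideal is the whole ring.
Here r = -6 is a nonzero constant, hence a unit: 1 ∈ I + (p), the Gröbner basis of I + (p) is {1}, and the enlarged system has no common solution — adjoining p is inconsistent.

Adjoining -4uv - 4u + w + 1 makes the ideal the whole ring: the system is inconsistent.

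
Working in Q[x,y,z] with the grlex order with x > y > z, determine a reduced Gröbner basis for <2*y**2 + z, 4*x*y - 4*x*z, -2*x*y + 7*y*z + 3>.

G = {x**2 + 19/4*x, x*y + 1/2*x, x*z + 1/2*x, y**2 + 1/2*z, y*z + 1/7*x + 3/7, z**2 + 1/7*x - 6/7*y}

Buchberger's algorithm terminates because the ascending chain of leading-term ideals stabilizes.

f_1 = 2*y**2 + z, LT = y**2.
f_2 = 4*x*y - 4*x*z, LT = x*y.
f_3 = -2*x*y + 7*y*z + 3, LT = x*y.

S(f_1,f_2): lcm = x*y**2. S = x*y*z + 1/2*x*z.
  reduce S modulo (f_1, f_2, f_3):
  remainder x*z**2 + 1/2*x*z ≠ 0; add g_4 = x*z**2 + 1/2*x*z to the basis.

S(f_1,f_3): lcm = x*y**2. S = 7/2*y**2*z + 1/2*x*z + 3/2*y.
  reduce S modulo (f_1, f_2, f_3, g_4):
  remainder 1/2*x*z - 7/4*z**2 + 3/2*y ≠ 0; add g_5 = 1/2*x*z - 7/4*z**2 + 3/2*y to the basis.

S(f_2,f_3): lcm = x*y. S = -x*z + 7/2*y*z + 3/2.
  reduce S modulo (f_1, f_2, f_3, g_4, g_5):
  remainder 7/2*y*z - 7/2*z**2 + 3*y + 3/2 ≠ 0; add g_6 = 7/2*y*z - 7/2*z**2 + 3*y + 3/2 to the basis.

S(f_3,g_4): lcm = x*y*z**2. S = -7/2*y*z**3 - 1/2*x*y*z - 3/2*z**2.
  reduce S modulo (f_1, f_2, f_3, g_4, g_5, g_6):
  remainder -7/2*z**4 + 3*z**3 - 95/56*z**2 + 285/196*y - 9/7*z + 54/49 ≠ 0; add g_7 = -7/2*z**4 + 3*z**3 - 95/56*z**2 + 285/196*y - 9/7*z + 54/49 to the basis.

S(f_2,g_5): lcm = x*y*z. S = -x*z**2 + 7/2*y*z**2 - 3*y**2.
  reduce S modulo (f_1, f_2, f_3, g_4, g_5, g_6, g_7):
  remainder 7/2*z**3 - 5/4*z**2 + 15/14*y + 9/7 ≠ 0; add g_8 = 7/2*z**3 - 5/4*z**2 + 15/14*y + 9/7 to the basis.

S(f_2,g_6): lcm = x*y*z. S = -6/7*x*y - 3/7*x.
  reduce S modulo (f_1, f_2, f_3, g_4, g_5, g_6, g_7, g_8):
  remainder -3*z**2 - 3/7*x + 18/7*y ≠ 0; add g_9 = -3*z**2 - 3/7*x + 18/7*y to the basis.

S(g_4,g_9): lcm = x*z**2. S = -1/7*x**2 + 6/7*x*y + 1/2*x*z.
  reduce S modulo (f_1, f_2, f_3, g_4, g_5, g_6, g_7, g_8, g_9):
  remainder -1/7*x**2 - 19/28*x ≠ 0; add g_10 = -1/7*x**2 - 19/28*x to the basis.

The other S-polynomials (S(f_1,g_4), S(f_2,g_4), S(f_1,g_5), S(f_3,g_5), S(g_4,g_5), S(f_1,g_6), S(f_3,g_6), S(g_4,g_6), S(g_5,g_6), S(f_1,g_7), S(f_2,g_7), S(f_3,g_7), S(g_4,g_7), S(g_5,g_7), S(g_6,g_7), S(f_1,g_8), S(f_2,g_8), S(f_3,g_8), S(g_4,g_8), S(g_5,g_8), S(g_6,g_8), S(g_7,g_8), S(f_1,g_9), S(f_2,g_9), S(f_3,g_9), S(g_5,g_9), S(g_6,g_9), S(g_7,g_9), S(g_8,g_9), S(f_1,g_10), S(f_2,g_10), S(f_3,g_10), S(g_4,g_10), S(g_5,g_10), S(g_6,g_10), S(g_7,g_10), S(g_8,g_10), S(g_9,g_10)) all reduce to 0 modulo the current basis, so we have a Gröbner basis.
Inter-reduce: drop elements whose leading term is divisible by another's, tail-reduce, and make monic.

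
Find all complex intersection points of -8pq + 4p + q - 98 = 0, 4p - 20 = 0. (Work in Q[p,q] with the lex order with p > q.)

Compute a lex Gröbner basis by Buchberger's algorithm.
f_1 = -8pq + 4p + q - 98, LT = pq.
f_2 = 4p - 20, LT = p.

S(f_1,f_2): lcm = pq. S = -1/2p + 39/8q + 49/4.
  reduce S modulo (f_1, f_2):
  remainder 39/8q + 39/4 ≠ 0; add h_3 = 39/8q + 39/4 to the basis.

The other S-polynomials (S(f_1,h_3), S(f_2,h_3)) all reduce to 0 modulo the current basis, so we have a Gröbner basis.
Inter-reduce: drop elements whose leading term is divisible by another's, tail-reduce, and make monic.
Reduced Gröbner basis: {p - 5, q + 2}.

From the last basis element, q + 2 = 0, so q takes values in {-2}. Each choice, substituted upward through the basis, yields the corresponding point(s) of the solution set.
  q = -2: the earlier basis element becomes p - 5 = 0, giving p = 5 — point (5, -2).

{(5, -2)}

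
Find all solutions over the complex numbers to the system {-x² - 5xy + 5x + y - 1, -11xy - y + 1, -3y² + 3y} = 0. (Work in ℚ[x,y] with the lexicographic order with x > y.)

Compute a lex Gröbner basis by Buchberger's algorithm.
f_1 = -x² - 5xy + 5x + y - 1, LT = x².
f_2 = -11xy - y + 1, LT = xy.
f_3 = -3y² + 3y, LT = y².

S(f_1,f_2): lcm = x²y. S = 5xy² - 56/11xy + 1/11x - y² + y.
  leading term xy²: subtract (-5/11y)·f_2 from 5xy² - 56/11xy + 1/11x - y² + y → -56/11xy + 1/11x - 16/11y² + 16/11y
  leading term xy: subtract (56/121)·f_2 from -56/11xy + 1/11x - 16/11y² + 16/11y → 1/11x - 16/11y² + 232/121y - 56/121
  leading term x: no divisor's leading term divides it; move 1/11x to the remainder.
  leading term y²: subtract (16/33)·f_3 from -16/11y² + 232/121y - 56/121 → 56/121y - 56/121
  leading term y: no divisor's leading term divides it; move 56/121y to the remainder.
  leading term 1: no divisor's leading term divides it; move -56/121 to the remainder.
  remainder 1/11x + 56/121y - 56/121 ≠ 0; add h_4 = 1/11x + 56/121y - 56/121 to the basis.

S(f_1,f_3): leading monomials are coprime, so the S-polynomial reduces to 0 (Buchberger's first criterion).
S(f_2,f_3): lcm = xy². S = xy + 1/11y² - 1/11y.
  leading term xy: subtract (-1/11)·f_2 from xy + 1/11y² - 1/11y → 1/11y² - 2/11y + 1/11
  leading term y²: subtract (-1/33)·f_3 from 1/11y² - 2/11y + 1/11 → -1/11y + 1/11
  leading term y: no divisor's leading term divides it; move -1/11y to the remainder.
  leading term 1: no divisor's leading term divides it; move 1/11 to the remainder.
  remainder -1/11y + 1/11 ≠ 0; add h_5 = -1/11y + 1/11 to the basis.

S(f_1,h_4): lcm = x². S = -1/11xy + 1/11x - y + 1.
  leading term xy: subtract (1/121)·f_2 from -1/11xy + 1/11x - y + 1 → 1/11x - 120/121y + 120/121
  leading term x: subtract (1)·h_4 from 1/11x - 120/121y + 120/121 → -16/11y + 16/11
  leading term y: subtract (16)·h_5 from -16/11y + 16/11 → 0
  remainder 0.

S(f_2,h_4): lcm = xy. S = -56/11y² + 57/11y - 1/11.
  leading term y²: subtract (56/33)·f_3 from -56/11y² + 57/11y - 1/11 → 1/11y - 1/11
  leading term y: subtract (-1)·h_5 from 1/11y - 1/11 → 0
  remainder 0.

S(f_3,h_4): leading monomials are coprime, so the S-polynomial reduces to 0 (Buchberger's first criterion).
S(f_1,h_5): leading monomials are coprime, so the S-polynomial reduces to 0 (Buchberger's first criterion).
S(f_2,h_5): lcm = xy. S = x + 1/11y - 1/11.
  leading term x: subtract (11)·h_4 from x + 1/11y - 1/11 → -5y + 5
  leading term y: subtract (55)·h_5 from -5y + 5 → 0
  remainder 0.

S(f_3,h_5): lcm = y². S = 0.
  remainder 0.

S(h_4,h_5): leading monomials are coprime, so the S-polynomial reduces to 0 (Buchberger's first criterion).
Every S-polynomial of the final basis reduces to 0, so we have a Gröbner basis.
Inter-reduce: drop elements whose leading term is divisible by another's, tail-reduce, and make monic.
Reduced Gröbner basis: {x, y - 1}.

Elimination: the polynomial y - 1 lies in the elimination ideal for y, so y ∈ {1}. For each such y, the remaining basis elements (now univariate) give the rest of the solution.
  y = 1: the earlier basis element becomes x = 0, giving x = 0 — point (0, 1).
Each listed point satisfies every original equation (direct substitution).

{(0, 1)}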